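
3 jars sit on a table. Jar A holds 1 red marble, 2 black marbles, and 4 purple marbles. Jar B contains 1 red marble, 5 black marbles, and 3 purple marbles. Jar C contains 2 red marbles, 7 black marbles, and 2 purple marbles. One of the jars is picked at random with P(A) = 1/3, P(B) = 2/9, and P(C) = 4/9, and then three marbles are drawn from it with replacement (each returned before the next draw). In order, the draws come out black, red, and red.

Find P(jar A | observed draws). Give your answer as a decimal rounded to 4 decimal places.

0.1516

Under each hypothesis, the probability of the observed sequence is: P(data | jar A) = (2/7)(1/7)(1/7) = 0.0058309; P(data | jar B) = (5/9)(1/9)(1/9) = 0.0068587; P(data | jar C) = (7/11)(2/11)(2/11) = 0.021037.
Weighting by the prior gives 1/3 · 0.0058309 = 0.0019436, 2/9 · 0.0068587 = 0.0015242, 4/9 · 0.021037 = 0.0093497; with total 0.012817.
So P(jar A | data) = (0.0019436) / (0.012817) = 0.15164.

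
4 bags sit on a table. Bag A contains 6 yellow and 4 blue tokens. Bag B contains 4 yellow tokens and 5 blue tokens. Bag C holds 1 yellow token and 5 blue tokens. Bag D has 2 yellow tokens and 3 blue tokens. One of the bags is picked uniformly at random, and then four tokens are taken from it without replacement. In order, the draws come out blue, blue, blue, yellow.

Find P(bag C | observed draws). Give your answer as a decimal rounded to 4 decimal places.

0.4449

Under each hypothesis, the probability of the observed sequence is: P(data | bag A) = (4/10)(3/9)(2/8)(6/7) = 1/35; P(data | bag B) = (5/9)(4/8)(3/7)(4/6) = 5/63; P(data | bag C) = (5/6)(4/5)(3/4)(1/3) = 1/6; P(data | bag D) = (3/5)(2/4)(1/3)(2/2) = 1/10.
Weighting by the prior gives 1/4 · 1/35 = 1/140, 1/4 · 5/63 = 5/252, 1/4 · 1/6 = 1/24, 1/4 · 1/10 = 1/40; summing to 59/630.
Hence P(bag C | data) = (1/24) / (59/630) = 105/236.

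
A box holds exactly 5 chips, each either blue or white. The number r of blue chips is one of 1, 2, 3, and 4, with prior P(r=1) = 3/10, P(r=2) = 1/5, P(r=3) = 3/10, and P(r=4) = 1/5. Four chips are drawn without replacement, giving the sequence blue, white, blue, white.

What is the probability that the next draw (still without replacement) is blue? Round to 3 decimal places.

0.600

Under each hypothesis, the probability of the observed sequence is: P(data | r = 1) = (1/5)(4/4)(0/3) = 0; P(data | r = 2) = (2/5)(3/4)(1/3)(2/2) = 1/10; P(data | r = 3) = (3/5)(2/4)(2/3)(1/2) = 1/10; P(data | r = 4) = (4/5)(1/4)(3/3)(0/2) = 0.
The prior-weighted likelihoods are 3/10 · 0 = 0, 1/5 · 1/10 = 1/50, 3/10 · 1/10 = 3/100, 1/5 · 0 = 0; summing to 1/20.
Normalising, the posterior is P(r = 1 | data) = 0, P(r = 2 | data) = 2/5, P(r = 3 | data) = 3/5, P(r = 4 | data) = 0.
The predictive probability is P(blue next | data) = (0)(2/5) + (1)(3/5) = 3/5.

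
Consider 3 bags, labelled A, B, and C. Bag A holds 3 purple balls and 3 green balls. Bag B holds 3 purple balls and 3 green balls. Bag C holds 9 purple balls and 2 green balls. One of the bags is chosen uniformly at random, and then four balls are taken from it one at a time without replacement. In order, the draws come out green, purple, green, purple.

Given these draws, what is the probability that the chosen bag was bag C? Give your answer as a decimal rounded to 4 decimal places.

Compute the likelihood of the observed sequence for each case: P(data | bag A) = (3/6)(3/5)(2/4)(2/3) = 1/10; P(data | bag B) = (3/6)(3/5)(2/4)(2/3) = 1/10; P(data | bag C) = (2/11)(9/10)(1/9)(8/8) = 1/55.
The prior-weighted likelihoods are 1/3 · 1/10 = 1/30, 1/3 · 1/10 = 1/30, 1/3 · 1/55 = 1/165; these sum to 4/55.
Hence P(bag C | data) = (1/165) / (4/55) = 1/12.

0.0833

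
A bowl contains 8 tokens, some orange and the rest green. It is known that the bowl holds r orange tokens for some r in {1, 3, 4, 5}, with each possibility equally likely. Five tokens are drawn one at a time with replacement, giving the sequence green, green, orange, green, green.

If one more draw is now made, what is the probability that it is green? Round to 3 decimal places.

0.690

For each hypothesis, P(data | H) works out to: P(data | r = 1) = (7/8)(7/8)(1/8)(7/8)(7/8) = 0.073273; P(data | r = 3) = (5/8)(5/8)(3/8)(5/8)(5/8) = 0.05722; P(data | r = 4) = (4/8)(4/8)(4/8)(4/8)(4/8) = 0.03125; P(data | r = 5) = (3/8)(3/8)(5/8)(3/8)(3/8) = 0.01236.
Weighting by the prior gives 1/4 · 0.073273 = 0.018318, 1/4 · 0.05722 = 0.014305, 1/4 · 0.03125 = 0.0078125, 1/4 · 0.01236 = 0.0030899; with total 0.043526.
Normalising, the posterior is P(r = 1 | data) = 0.42086, P(r = 3 | data) = 0.32866, P(r = 4 | data) = 0.17949, P(r = 5 | data) = 0.07099.
So P(green next | data) = Σ P(green next | H) P(H | data) = (7/8)(0.42086) + (5/8)(0.32866) + (1/2)(0.17949) + (3/8)(0.07099) = 0.69003.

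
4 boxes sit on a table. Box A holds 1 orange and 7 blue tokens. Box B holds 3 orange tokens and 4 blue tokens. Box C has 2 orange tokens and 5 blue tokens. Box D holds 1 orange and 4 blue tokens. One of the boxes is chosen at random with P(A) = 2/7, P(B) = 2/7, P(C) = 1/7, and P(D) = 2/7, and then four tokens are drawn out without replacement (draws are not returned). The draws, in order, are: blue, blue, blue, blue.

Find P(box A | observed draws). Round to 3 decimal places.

Under each hypothesis, the probability of the observed sequence is: P(data | box A) = (7/8)(6/7)(5/6)(4/5) = 1/2; P(data | box B) = (4/7)(3/6)(2/5)(1/4) = 1/35; P(data | box C) = (5/7)(4/6)(3/5)(2/4) = 1/7; P(data | box D) = (4/5)(3/4)(2/3)(1/2) = 1/5.
Weighting by the prior gives 2/7 · 1/2 = 1/7, 2/7 · 1/35 = 2/245, 1/7 · 1/7 = 1/49, 2/7 · 1/5 = 2/35; these sum to 8/35.
So P(box A | data) = (1/7) / (8/35) = 5/8.

0.625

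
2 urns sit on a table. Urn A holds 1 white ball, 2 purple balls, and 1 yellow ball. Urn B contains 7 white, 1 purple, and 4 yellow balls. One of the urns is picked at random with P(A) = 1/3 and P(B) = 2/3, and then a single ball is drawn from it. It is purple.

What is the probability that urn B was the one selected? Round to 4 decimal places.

0.2500

Compute the likelihood of this draw for each case: P(data | urn A) = (2/4) = 1/2; P(data | urn B) = (1/12) = 1/12.
Multiplying each by its prior: 1/3 · 1/2 = 1/6, 2/3 · 1/12 = 1/18; these sum to 2/9.
By Bayes' rule, P(urn B | data) = (1/18) / (2/9) = 1/4.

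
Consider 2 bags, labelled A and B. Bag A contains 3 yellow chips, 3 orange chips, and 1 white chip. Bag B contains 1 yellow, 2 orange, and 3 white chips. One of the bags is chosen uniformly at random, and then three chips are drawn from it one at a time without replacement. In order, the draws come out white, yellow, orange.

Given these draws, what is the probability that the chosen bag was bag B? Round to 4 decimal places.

The likelihood of the observed sequence under each hypothesis: P(data | bag A) = (1/7)(3/6)(3/5) = 3/70; P(data | bag B) = (3/6)(1/5)(2/4) = 1/20.
The prior-weighted likelihoods are 1/2 · 3/70 = 3/140, 1/2 · 1/20 = 1/40; these sum to 13/280.
So P(bag B | data) = (1/40) / (13/280) = 7/13.

0.5385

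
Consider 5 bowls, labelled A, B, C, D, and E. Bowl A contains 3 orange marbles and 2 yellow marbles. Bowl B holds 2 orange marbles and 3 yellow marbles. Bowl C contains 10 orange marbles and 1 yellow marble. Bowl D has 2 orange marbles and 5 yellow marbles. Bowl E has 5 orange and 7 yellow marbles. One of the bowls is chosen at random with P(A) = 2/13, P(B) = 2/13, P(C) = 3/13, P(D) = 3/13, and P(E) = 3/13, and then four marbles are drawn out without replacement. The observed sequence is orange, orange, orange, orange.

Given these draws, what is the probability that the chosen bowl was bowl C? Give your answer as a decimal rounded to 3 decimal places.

The likelihood of the observed sequence under each hypothesis: P(data | bowl A) = (3/5)(2/4)(1/3)(0/2) = 0; P(data | bowl B) = (2/5)(1/4)(0/3) = 0; P(data | bowl C) = (10/11)(9/10)(8/9)(7/8) = 7/11; P(data | bowl D) = (2/7)(1/6)(0/5) = 0; P(data | bowl E) = (5/12)(4/11)(3/10)(2/9) = 1/99.
Multiplying each by its prior: 2/13 · 0 = 0, 2/13 · 0 = 0, 3/13 · 7/11 = 21/143, 3/13 · 0 = 0, 3/13 · 1/99 = 1/429; with total 64/429.
By Bayes' rule, P(bowl C | data) = (21/143) / (64/429) = 63/64.

0.984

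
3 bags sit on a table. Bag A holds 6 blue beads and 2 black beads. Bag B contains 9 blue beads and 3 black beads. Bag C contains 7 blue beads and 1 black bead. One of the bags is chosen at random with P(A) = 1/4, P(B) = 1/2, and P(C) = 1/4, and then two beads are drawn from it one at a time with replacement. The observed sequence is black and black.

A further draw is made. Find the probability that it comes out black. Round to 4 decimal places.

Compute the likelihood of the observed sequence for each case: P(data | bag A) = (2/8)(2/8) = 1/16; P(data | bag B) = (3/12)(3/12) = 1/16; P(data | bag C) = (1/8)(1/8) = 1/64.
The prior-weighted likelihoods are 1/4 · 1/16 = 1/64, 1/2 · 1/16 = 1/32, 1/4 · 1/64 = 1/256; with total 13/256.
The posterior is then P(bag A | data) = 4/13, P(bag B | data) = 8/13, P(bag C | data) = 1/13.
The predictive probability is P(black next | data) = (1/4)(4/13) + (1/4)(8/13) + (1/8)(1/13) = 25/104.

0.2404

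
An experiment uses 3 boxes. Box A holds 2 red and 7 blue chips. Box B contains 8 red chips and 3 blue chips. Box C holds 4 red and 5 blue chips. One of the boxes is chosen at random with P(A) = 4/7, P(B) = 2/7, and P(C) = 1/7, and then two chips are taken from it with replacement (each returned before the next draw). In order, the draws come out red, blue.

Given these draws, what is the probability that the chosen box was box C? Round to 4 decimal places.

0.1850

Compute the likelihood of the observed sequence for each case: P(data | box A) = (2/9)(7/9) = 0.17284; P(data | box B) = (8/11)(3/11) = 0.19835; P(data | box C) = (4/9)(5/9) = 0.24691.
Weighting by the prior gives 4/7 · 0.17284 = 0.098765, 2/7 · 0.19835 = 0.056671, 1/7 · 0.24691 = 0.035273; with total 0.19071.
So P(box C | data) = (0.035273) / (0.19071) = 0.18496.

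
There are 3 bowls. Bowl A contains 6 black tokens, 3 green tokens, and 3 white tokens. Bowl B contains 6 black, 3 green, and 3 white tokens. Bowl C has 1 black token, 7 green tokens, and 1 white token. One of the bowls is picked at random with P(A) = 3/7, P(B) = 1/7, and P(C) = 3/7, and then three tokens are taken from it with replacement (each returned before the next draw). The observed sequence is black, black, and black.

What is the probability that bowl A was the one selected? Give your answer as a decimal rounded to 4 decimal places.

Under each hypothesis, the probability of the observed sequence is: P(data | bowl A) = (6/12)(6/12)(6/12) = 0.125; P(data | bowl B) = (6/12)(6/12)(6/12) = 0.125; P(data | bowl C) = (1/9)(1/9)(1/9) = 0.0013717.
Multiplying each by its prior: 3/7 · 0.125 = 0.053571, 1/7 · 0.125 = 0.017857, 3/7 · 0.0013717 = 0.00058789; these sum to 0.072016.
Therefore the posterior P(bowl A | data) = (0.053571) / (0.072016) = 0.74388.

0.7439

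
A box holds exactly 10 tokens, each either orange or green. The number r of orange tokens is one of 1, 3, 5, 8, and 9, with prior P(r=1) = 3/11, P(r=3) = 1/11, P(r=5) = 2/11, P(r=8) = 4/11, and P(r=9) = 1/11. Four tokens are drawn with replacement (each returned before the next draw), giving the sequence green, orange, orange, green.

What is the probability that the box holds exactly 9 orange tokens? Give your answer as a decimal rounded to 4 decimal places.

Compute the likelihood of the observed sequence for each case: P(data | r = 1) = (9/10)(1/10)(1/10)(9/10) = 0.0081; P(data | r = 3) = (7/10)(3/10)(3/10)(7/10) = 0.0441; P(data | r = 5) = (5/10)(5/10)(5/10)(5/10) = 0.0625; P(data | r = 8) = (2/10)(8/10)(8/10)(2/10) = 0.0256; P(data | r = 9) = (1/10)(9/10)(9/10)(1/10) = 0.0081.
The prior-weighted likelihoods are 3/11 · 0.0081 = 0.0022091, 1/11 · 0.0441 = 0.0040091, 2/11 · 0.0625 = 0.011364, 4/11 · 0.0256 = 0.0093091, 1/11 · 0.0081 = 0.00073636; summing to 0.027627.
So P(r = 9 | data) = (0.00073636) / (0.027627) = 0.026654.

0.0267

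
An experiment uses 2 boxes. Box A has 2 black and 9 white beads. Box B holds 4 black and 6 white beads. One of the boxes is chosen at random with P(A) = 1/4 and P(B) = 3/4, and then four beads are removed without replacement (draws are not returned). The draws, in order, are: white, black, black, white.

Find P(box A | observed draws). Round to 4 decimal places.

0.0782

The likelihood of the observed sequence under each hypothesis: P(data | box A) = (9/11)(2/10)(1/9)(8/8) = 0.018182; P(data | box B) = (6/10)(4/9)(3/8)(5/7) = 0.071429.
Multiplying each by its prior: 1/4 · 0.018182 = 0.0045455, 3/4 · 0.071429 = 0.053571; summing to 0.058117.
So P(box A | data) = (0.0045455) / (0.058117) = 0.078212.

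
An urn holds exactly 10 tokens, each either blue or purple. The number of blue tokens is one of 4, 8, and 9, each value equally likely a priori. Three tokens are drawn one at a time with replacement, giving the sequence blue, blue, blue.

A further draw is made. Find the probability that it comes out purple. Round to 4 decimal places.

0.1638

The likelihood of the observed sequence under each hypothesis: P(data | r = 4) = (4/10)(4/10)(4/10) = 8/125; P(data | r = 8) = (8/10)(8/10)(8/10) = 64/125; P(data | r = 9) = (9/10)(9/10)(9/10) = 729/1000.
Weighting by the prior gives 1/3 · 8/125 = 8/375, 1/3 · 64/125 = 64/375, 1/3 · 729/1000 = 243/1000; with total 87/200.
Normalising, the posterior is P(r = 4 | data) = 0.049042, P(r = 8 | data) = 0.39234, P(r = 9 | data) = 0.55862.
The predictive probability is P(purple next | data) = (3/5)(0.049042) + (1/5)(0.39234) + (1/10)(0.55862) = 0.16375.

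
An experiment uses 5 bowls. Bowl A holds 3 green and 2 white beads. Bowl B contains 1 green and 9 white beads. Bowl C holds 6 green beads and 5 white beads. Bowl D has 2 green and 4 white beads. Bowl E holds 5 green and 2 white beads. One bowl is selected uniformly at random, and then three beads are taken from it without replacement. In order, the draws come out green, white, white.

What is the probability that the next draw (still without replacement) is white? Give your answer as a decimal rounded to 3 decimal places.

0.490

For each hypothesis, P(data | H) works out to: P(data | bowl A) = (3/5)(2/4)(1/3) = 0.1; P(data | bowl B) = (1/10)(9/9)(8/8) = 0.1; P(data | bowl C) = (6/11)(5/10)(4/9) = 0.12121; P(data | bowl D) = (2/6)(4/5)(3/4) = 0.2; P(data | bowl E) = (5/7)(2/6)(1/5) = 0.047619.
Multiplying each by its prior: 1/5 · 0.1 = 0.02, 1/5 · 0.1 = 0.02, 1/5 · 0.12121 = 0.024242, 1/5 · 0.2 = 0.04, 1/5 · 0.047619 = 0.0095238; with total 0.11377.
Dividing through by the total gives posterior P(bowl A | data) = 0.1758, P(bowl B | data) = 0.1758, P(bowl C | data) = 0.21309, P(bowl D | data) = 0.3516, P(bowl E | data) = 0.083714.
So P(white next | data) = Σ P(white next | H) P(H | data) = (0)(0.1758) + (1)(0.1758) + (3/8)(0.21309) + (2/3)(0.3516) + (0)(0.083714) = 0.49011.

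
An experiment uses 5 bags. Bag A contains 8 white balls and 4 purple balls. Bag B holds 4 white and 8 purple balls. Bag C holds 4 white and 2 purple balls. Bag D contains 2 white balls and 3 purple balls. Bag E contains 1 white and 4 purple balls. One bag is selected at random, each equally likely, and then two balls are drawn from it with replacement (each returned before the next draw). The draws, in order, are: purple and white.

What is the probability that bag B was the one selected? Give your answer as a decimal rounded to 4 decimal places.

0.2083

Under each hypothesis, the probability of the observed sequence is: P(data | bag A) = (4/12)(8/12) = 2/9; P(data | bag B) = (8/12)(4/12) = 2/9; P(data | bag C) = (2/6)(4/6) = 2/9; P(data | bag D) = (3/5)(2/5) = 6/25; P(data | bag E) = (4/5)(1/5) = 4/25.
Multiplying each by its prior: 1/5 · 2/9 = 2/45, 1/5 · 2/9 = 2/45, 1/5 · 2/9 = 2/45, 1/5 · 6/25 = 6/125, 1/5 · 4/25 = 4/125; summing to 16/75.
Therefore the posterior P(bag B | data) = (2/45) / (16/75) = 5/24.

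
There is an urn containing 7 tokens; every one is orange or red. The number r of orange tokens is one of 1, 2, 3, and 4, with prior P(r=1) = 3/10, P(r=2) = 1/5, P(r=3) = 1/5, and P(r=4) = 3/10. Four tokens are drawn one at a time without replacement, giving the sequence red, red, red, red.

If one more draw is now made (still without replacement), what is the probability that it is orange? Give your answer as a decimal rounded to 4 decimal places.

The likelihood of the observed sequence under each hypothesis: P(data | r = 1) = (6/7)(5/6)(4/5)(3/4) = 3/7; P(data | r = 2) = (5/7)(4/6)(3/5)(2/4) = 1/7; P(data | r = 3) = (4/7)(3/6)(2/5)(1/4) = 1/35; P(data | r = 4) = (3/7)(2/6)(1/5)(0/4) = 0.
Weighting by the prior gives 3/10 · 3/7 = 9/70, 1/5 · 1/7 = 1/35, 1/5 · 1/35 = 1/175, 3/10 · 0 = 0; these sum to 57/350.
The posterior is then P(r = 1 | data) = 15/19, P(r = 2 | data) = 10/57, P(r = 3 | data) = 2/57, P(r = 4 | data) = 0.
So P(orange next | data) = Σ P(orange next | H) P(H | data) = (1/3)(15/19) + (2/3)(10/57) + (1)(2/57) = 71/171.

0.4152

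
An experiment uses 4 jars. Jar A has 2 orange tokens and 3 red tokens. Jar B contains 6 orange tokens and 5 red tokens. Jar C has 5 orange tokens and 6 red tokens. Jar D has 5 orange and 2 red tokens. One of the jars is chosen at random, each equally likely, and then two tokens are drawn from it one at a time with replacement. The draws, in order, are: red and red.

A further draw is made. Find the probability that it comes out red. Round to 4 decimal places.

0.5239

Compute the likelihood of the observed sequence for each case: P(data | jar A) = (3/5)(3/5) = 0.36; P(data | jar B) = (5/11)(5/11) = 0.20661; P(data | jar C) = (6/11)(6/11) = 0.29752; P(data | jar D) = (2/7)(2/7) = 0.081633.
The prior-weighted likelihoods are 1/4 · 0.36 = 0.09, 1/4 · 0.20661 = 0.051653, 1/4 · 0.29752 = 0.07438, 1/4 · 0.081633 = 0.020408; summing to 0.23644.
The posterior is then P(jar A | data) = 0.38064, P(jar B | data) = 0.21846, P(jar C | data) = 0.31458, P(jar D | data) = 0.086314.
The predictive probability is P(red next | data) = (3/5)(0.38064) + (5/11)(0.21846) + (6/11)(0.31458) + (2/7)(0.086314) = 0.52394.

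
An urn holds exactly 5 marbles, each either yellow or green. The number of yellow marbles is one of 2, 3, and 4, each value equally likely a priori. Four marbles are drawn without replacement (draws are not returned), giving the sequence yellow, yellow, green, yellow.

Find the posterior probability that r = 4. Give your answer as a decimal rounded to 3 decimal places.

Under each hypothesis, the probability of the observed sequence is: P(data | r = 2) = (2/5)(1/4)(3/3)(0/2) = 0; P(data | r = 3) = (3/5)(2/4)(2/3)(1/2) = 1/10; P(data | r = 4) = (4/5)(3/4)(1/3)(2/2) = 1/5.
Weighting by the prior gives 1/3 · 0 = 0, 1/3 · 1/10 = 1/30, 1/3 · 1/5 = 1/15; these sum to 1/10.
Hence P(r = 4 | data) = (1/15) / (1/10) = 2/3.

0.667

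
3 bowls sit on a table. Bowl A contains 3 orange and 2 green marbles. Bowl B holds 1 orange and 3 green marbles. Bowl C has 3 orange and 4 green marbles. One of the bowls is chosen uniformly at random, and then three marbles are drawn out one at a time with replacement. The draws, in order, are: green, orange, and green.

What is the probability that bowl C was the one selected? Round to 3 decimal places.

Compute the likelihood of the observed sequence for each case: P(data | bowl A) = (2/5)(3/5)(2/5) = 0.096; P(data | bowl B) = (3/4)(1/4)(3/4) = 0.14062; P(data | bowl C) = (4/7)(3/7)(4/7) = 0.13994.
The prior-weighted likelihoods are 1/3 · 0.096 = 0.032, 1/3 · 0.14062 = 0.046875, 1/3 · 0.13994 = 0.046647; these sum to 0.12552.
Therefore the posterior P(bowl C | data) = (0.046647) / (0.12552) = 0.37163.

0.372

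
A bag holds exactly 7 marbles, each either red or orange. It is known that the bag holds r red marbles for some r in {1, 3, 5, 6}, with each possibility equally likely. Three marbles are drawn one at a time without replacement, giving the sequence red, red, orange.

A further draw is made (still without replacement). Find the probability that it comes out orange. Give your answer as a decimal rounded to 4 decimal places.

0.2979

Under each hypothesis, the probability of the observed sequence is: P(data | r = 1) = (1/7)(0/6) = 0; P(data | r = 3) = (3/7)(2/6)(4/5) = 4/35; P(data | r = 5) = (5/7)(4/6)(2/5) = 4/21; P(data | r = 6) = (6/7)(5/6)(1/5) = 1/7.
Weighting by the prior gives 1/4 · 0 = 0, 1/4 · 4/35 = 1/35, 1/4 · 4/21 = 1/21, 1/4 · 1/7 = 1/28; summing to 47/420.
Dividing through by the total gives posterior P(r = 1 | data) = 0, P(r = 3 | data) = 12/47, P(r = 5 | data) = 20/47, P(r = 6 | data) = 15/47.
Averaging over the posterior, P(orange next | data) = (3/4)(12/47) + (1/4)(20/47) + (0)(15/47) = 14/47.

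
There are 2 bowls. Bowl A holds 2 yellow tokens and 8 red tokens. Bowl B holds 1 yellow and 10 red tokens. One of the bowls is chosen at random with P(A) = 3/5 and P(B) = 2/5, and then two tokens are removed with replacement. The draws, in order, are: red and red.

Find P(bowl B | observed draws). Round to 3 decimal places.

0.463

For each hypothesis, P(data | H) works out to: P(data | bowl A) = (8/10)(8/10) = 0.64; P(data | bowl B) = (10/11)(10/11) = 0.82645.
Multiplying each by its prior: 3/5 · 0.64 = 0.384, 2/5 · 0.82645 = 0.33058; with total 0.71458.
Therefore the posterior P(bowl B | data) = (0.33058) / (0.71458) = 0.46262.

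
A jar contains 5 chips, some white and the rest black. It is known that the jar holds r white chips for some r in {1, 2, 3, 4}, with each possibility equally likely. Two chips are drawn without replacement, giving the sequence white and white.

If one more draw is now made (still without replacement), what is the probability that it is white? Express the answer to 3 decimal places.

0.500

The likelihood of the observed sequence under each hypothesis: P(data | r = 1) = (1/5)(0/4) = 0; P(data | r = 2) = (2/5)(1/4) = 1/10; P(data | r = 3) = (3/5)(2/4) = 3/10; P(data | r = 4) = (4/5)(3/4) = 3/5.
The prior-weighted likelihoods are 1/4 · 0 = 0, 1/4 · 1/10 = 1/40, 1/4 · 3/10 = 3/40, 1/4 · 3/5 = 3/20; these sum to 1/4.
The posterior is then P(r = 1 | data) = 0, P(r = 2 | data) = 1/10, P(r = 3 | data) = 3/10, P(r = 4 | data) = 3/5.
The predictive probability is P(white next | data) = (0)(1/10) + (1/3)(3/10) + (2/3)(3/5) = 1/2.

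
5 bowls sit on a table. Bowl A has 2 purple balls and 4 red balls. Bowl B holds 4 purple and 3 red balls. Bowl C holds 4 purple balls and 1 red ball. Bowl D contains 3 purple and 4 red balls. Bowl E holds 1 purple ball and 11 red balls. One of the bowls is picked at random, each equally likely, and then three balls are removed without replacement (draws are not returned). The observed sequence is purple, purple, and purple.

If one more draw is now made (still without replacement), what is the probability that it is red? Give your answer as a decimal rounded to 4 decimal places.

0.5789

Under each hypothesis, the probability of the observed sequence is: P(data | bowl A) = (2/6)(1/5)(0/4) = 0; P(data | bowl B) = (4/7)(3/6)(2/5) = 4/35; P(data | bowl C) = (4/5)(3/4)(2/3) = 2/5; P(data | bowl D) = (3/7)(2/6)(1/5) = 1/35; P(data | bowl E) = (1/12)(0/11) = 0.
Multiplying each by its prior: 1/5 · 0 = 0, 1/5 · 4/35 = 4/175, 1/5 · 2/5 = 2/25, 1/5 · 1/35 = 1/175, 1/5 · 0 = 0; summing to 19/175.
Dividing through by the total gives posterior P(bowl A | data) = 0, P(bowl B | data) = 4/19, P(bowl C | data) = 14/19, P(bowl D | data) = 1/19, P(bowl E | data) = 0.
Averaging over the posterior, P(red next | data) = (3/4)(4/19) + (1/2)(14/19) + (1)(1/19) = 11/19.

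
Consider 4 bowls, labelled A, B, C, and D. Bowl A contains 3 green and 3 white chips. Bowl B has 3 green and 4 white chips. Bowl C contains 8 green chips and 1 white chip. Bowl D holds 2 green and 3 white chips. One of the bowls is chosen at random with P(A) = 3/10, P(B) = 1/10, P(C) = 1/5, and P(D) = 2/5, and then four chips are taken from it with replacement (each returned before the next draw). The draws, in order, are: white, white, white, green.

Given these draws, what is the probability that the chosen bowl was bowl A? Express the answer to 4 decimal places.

Compute the likelihood of the observed sequence for each case: P(data | bowl A) = (3/6)(3/6)(3/6)(3/6) = 0.0625; P(data | bowl B) = (4/7)(4/7)(4/7)(3/7) = 0.079967; P(data | bowl C) = (1/9)(1/9)(1/9)(8/9) = 0.0012193; P(data | bowl D) = (3/5)(3/5)(3/5)(2/5) = 0.0864.
The prior-weighted likelihoods are 3/10 · 0.0625 = 0.01875, 1/10 · 0.079967 = 0.0079967, 1/5 · 0.0012193 = 0.00024387, 2/5 · 0.0864 = 0.03456; these sum to 0.061551.
So P(bowl A | data) = (0.01875) / (0.061551) = 0.30463.

0.3046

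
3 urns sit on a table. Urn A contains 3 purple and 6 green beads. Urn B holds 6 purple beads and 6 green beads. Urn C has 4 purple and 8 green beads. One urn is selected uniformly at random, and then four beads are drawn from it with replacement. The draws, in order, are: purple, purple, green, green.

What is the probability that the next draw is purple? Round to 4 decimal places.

0.3979

The likelihood of the observed sequence under each hypothesis: P(data | urn A) = (3/9)(3/9)(6/9)(6/9) = 0.049383; P(data | urn B) = (6/12)(6/12)(6/12)(6/12) = 0.0625; P(data | urn C) = (4/12)(4/12)(8/12)(8/12) = 0.049383.
The prior-weighted likelihoods are 1/3 · 0.049383 = 0.016461, 1/3 · 0.0625 = 0.020833, 1/3 · 0.049383 = 0.016461; these sum to 0.053755.
Dividing through by the total gives posterior P(urn A | data) = 0.30622, P(urn B | data) = 0.38756, P(urn C | data) = 0.30622.
Averaging over the posterior, P(purple next | data) = (1/3)(0.30622) + (1/2)(0.38756) + (1/3)(0.30622) = 0.39793.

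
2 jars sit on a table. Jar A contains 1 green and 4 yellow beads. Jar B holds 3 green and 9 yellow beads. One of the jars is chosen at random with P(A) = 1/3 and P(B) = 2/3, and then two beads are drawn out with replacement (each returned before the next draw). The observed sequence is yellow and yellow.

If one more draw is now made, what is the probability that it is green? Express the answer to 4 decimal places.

For each hypothesis, P(data | H) works out to: P(data | jar A) = (4/5)(4/5) = 16/25; P(data | jar B) = (9/12)(9/12) = 9/16.
Weighting by the prior gives 1/3 · 16/25 = 16/75, 2/3 · 9/16 = 3/8; with total 353/600.
Normalising, the posterior is P(jar A | data) = 0.36261, P(jar B | data) = 0.63739.
The predictive probability is P(green next | data) = (1/5)(0.36261) + (1/4)(0.63739) = 0.23187.

0.2319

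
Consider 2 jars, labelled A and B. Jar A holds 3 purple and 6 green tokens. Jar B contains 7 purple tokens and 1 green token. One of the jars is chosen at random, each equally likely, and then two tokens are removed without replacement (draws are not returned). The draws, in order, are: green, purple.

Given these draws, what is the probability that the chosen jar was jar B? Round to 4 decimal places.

0.3333

The likelihood of the observed sequence under each hypothesis: P(data | jar A) = (6/9)(3/8) = 1/4; P(data | jar B) = (1/8)(7/7) = 1/8.
Multiplying each by its prior: 1/2 · 1/4 = 1/8, 1/2 · 1/8 = 1/16; these sum to 3/16.
Hence P(jar B | data) = (1/16) / (3/16) = 1/3.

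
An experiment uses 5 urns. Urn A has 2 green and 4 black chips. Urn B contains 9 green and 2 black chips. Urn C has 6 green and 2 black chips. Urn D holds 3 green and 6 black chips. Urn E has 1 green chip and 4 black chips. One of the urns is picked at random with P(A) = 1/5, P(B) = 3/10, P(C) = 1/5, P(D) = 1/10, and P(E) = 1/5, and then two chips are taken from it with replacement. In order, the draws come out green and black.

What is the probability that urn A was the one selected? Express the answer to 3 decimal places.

0.246

The likelihood of the observed sequence under each hypothesis: P(data | urn A) = (2/6)(4/6) = 0.22222; P(data | urn B) = (9/11)(2/11) = 0.14876; P(data | urn C) = (6/8)(2/8) = 0.1875; P(data | urn D) = (3/9)(6/9) = 0.22222; P(data | urn E) = (1/5)(4/5) = 0.16.
The prior-weighted likelihoods are 1/5 · 0.22222 = 0.044444, 3/10 · 0.14876 = 0.044628, 1/5 · 0.1875 = 0.0375, 1/10 · 0.22222 = 0.022222, 1/5 · 0.16 = 0.032; these sum to 0.18079.
So P(urn A | data) = (0.044444) / (0.18079) = 0.24583.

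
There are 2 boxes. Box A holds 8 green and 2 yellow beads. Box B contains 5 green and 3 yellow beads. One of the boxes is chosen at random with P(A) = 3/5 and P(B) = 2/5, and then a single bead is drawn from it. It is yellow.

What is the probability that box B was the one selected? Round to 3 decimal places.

0.556

Compute the likelihood of this draw for each case: P(data | box A) = (2/10) = 1/5; P(data | box B) = (3/8) = 3/8.
Multiplying each by its prior: 3/5 · 1/5 = 3/25, 2/5 · 3/8 = 3/20; these sum to 27/100.
By Bayes' rule, P(box B | data) = (3/20) / (27/100) = 5/9.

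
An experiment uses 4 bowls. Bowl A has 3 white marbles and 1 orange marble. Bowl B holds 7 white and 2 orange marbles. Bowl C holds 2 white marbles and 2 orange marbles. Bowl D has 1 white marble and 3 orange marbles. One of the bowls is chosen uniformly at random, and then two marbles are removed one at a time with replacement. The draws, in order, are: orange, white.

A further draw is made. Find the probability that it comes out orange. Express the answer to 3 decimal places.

0.440

Compute the likelihood of the observed sequence for each case: P(data | bowl A) = (1/4)(3/4) = 0.1875; P(data | bowl B) = (2/9)(7/9) = 0.17284; P(data | bowl C) = (2/4)(2/4) = 0.25; P(data | bowl D) = (3/4)(1/4) = 0.1875.
Weighting by the prior gives 1/4 · 0.1875 = 0.046875, 1/4 · 0.17284 = 0.04321, 1/4 · 0.25 = 0.0625, 1/4 · 0.1875 = 0.046875; with total 0.19946.
Normalising, the posterior is P(bowl A | data) = 0.23501, P(bowl B | data) = 0.21663, P(bowl C | data) = 0.31335, P(bowl D | data) = 0.23501.
The predictive probability is P(orange next | data) = (1/4)(0.23501) + (2/9)(0.21663) + (1/2)(0.31335) + (3/4)(0.23501) = 0.43982.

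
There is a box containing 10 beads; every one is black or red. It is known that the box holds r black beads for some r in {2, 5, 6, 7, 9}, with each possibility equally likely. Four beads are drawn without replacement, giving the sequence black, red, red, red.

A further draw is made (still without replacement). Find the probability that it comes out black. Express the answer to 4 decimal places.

The likelihood of the observed sequence under each hypothesis: P(data | r = 2) = (2/10)(8/9)(7/8)(6/7) = 0.13333; P(data | r = 5) = (5/10)(5/9)(4/8)(3/7) = 0.059524; P(data | r = 6) = (6/10)(4/9)(3/8)(2/7) = 0.028571; P(data | r = 7) = (7/10)(3/9)(2/8)(1/7) = 0.0083333; P(data | r = 9) = (9/10)(1/9)(0/8) = 0.
Weighting by the prior gives 1/5 · 0.13333 = 0.026667, 1/5 · 0.059524 = 0.011905, 1/5 · 0.028571 = 0.0057143, 1/5 · 0.0083333 = 0.0016667, 1/5 · 0 = 0; summing to 0.045952.
The posterior is then P(r = 2 | data) = 0.58031, P(r = 5 | data) = 0.25907, P(r = 6 | data) = 0.12435, P(r = 7 | data) = 0.036269, P(r = 9 | data) = 0.
So P(black next | data) = Σ P(black next | H) P(H | data) = (1/6)(0.58031) + (2/3)(0.25907) + (5/6)(0.12435) + (1)(0.036269) = 0.40933.

0.4093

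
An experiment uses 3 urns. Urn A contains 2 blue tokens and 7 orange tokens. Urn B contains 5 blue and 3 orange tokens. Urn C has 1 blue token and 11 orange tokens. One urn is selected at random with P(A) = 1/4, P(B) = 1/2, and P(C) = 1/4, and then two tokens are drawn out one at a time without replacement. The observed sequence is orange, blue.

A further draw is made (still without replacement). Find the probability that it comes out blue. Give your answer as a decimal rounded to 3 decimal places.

0.473

Compute the likelihood of the observed sequence for each case: P(data | urn A) = (7/9)(2/8) = 0.19444; P(data | urn B) = (3/8)(5/7) = 0.26786; P(data | urn C) = (11/12)(1/11) = 0.083333.
Multiplying each by its prior: 1/4 · 0.19444 = 0.048611, 1/2 · 0.26786 = 0.13393, 1/4 · 0.083333 = 0.020833; with total 0.20337.
Normalising, the posterior is P(urn A | data) = 0.23902, P(urn B | data) = 0.65854, P(urn C | data) = 0.10244.
Averaging over the posterior, P(blue next | data) = (1/7)(0.23902) + (2/3)(0.65854) + (0)(0.10244) = 0.47317.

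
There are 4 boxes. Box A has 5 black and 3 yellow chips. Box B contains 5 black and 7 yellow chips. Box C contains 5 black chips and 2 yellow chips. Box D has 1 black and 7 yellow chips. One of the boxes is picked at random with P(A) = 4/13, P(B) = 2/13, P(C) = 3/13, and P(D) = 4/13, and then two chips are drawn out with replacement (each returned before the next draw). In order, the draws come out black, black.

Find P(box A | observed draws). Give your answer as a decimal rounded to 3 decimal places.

The likelihood of the observed sequence under each hypothesis: P(data | box A) = (5/8)(5/8) = 0.39062; P(data | box B) = (5/12)(5/12) = 0.17361; P(data | box C) = (5/7)(5/7) = 0.5102; P(data | box D) = (1/8)(1/8) = 0.015625.
Weighting by the prior gives 4/13 · 0.39062 = 0.12019, 2/13 · 0.17361 = 0.026709, 3/13 · 0.5102 = 0.11774, 4/13 · 0.015625 = 0.0048077; these sum to 0.26945.
So P(box A | data) = (0.12019) / (0.26945) = 0.44607.

0.446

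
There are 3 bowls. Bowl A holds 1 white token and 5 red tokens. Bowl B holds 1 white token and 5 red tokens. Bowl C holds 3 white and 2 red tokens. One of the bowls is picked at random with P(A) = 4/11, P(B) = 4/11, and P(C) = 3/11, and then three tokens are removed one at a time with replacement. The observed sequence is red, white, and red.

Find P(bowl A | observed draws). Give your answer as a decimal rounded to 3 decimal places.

Under each hypothesis, the probability of the observed sequence is: P(data | bowl A) = (5/6)(1/6)(5/6) = 0.11574; P(data | bowl B) = (5/6)(1/6)(5/6) = 0.11574; P(data | bowl C) = (2/5)(3/5)(2/5) = 0.096.
Weighting by the prior gives 4/11 · 0.11574 = 0.042088, 4/11 · 0.11574 = 0.042088, 3/11 · 0.096 = 0.026182; summing to 0.11036.
By Bayes' rule, P(bowl A | data) = (0.042088) / (0.11036) = 0.38138.

0.381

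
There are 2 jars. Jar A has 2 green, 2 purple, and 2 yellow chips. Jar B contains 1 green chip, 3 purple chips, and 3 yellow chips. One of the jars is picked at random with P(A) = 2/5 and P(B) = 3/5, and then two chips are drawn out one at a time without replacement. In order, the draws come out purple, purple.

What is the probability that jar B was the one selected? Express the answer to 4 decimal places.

0.7627

For each hypothesis, P(data | H) works out to: P(data | jar A) = (2/6)(1/5) = 1/15; P(data | jar B) = (3/7)(2/6) = 1/7.
Multiplying each by its prior: 2/5 · 1/15 = 2/75, 3/5 · 1/7 = 3/35; summing to 59/525.
Therefore the posterior P(jar B | data) = (3/35) / (59/525) = 45/59.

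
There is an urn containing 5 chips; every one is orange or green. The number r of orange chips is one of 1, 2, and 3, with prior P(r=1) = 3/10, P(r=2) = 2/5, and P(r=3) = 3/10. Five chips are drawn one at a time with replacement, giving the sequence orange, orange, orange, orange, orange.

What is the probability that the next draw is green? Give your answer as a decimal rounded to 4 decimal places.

The likelihood of the observed sequence under each hypothesis: P(data | r = 1) = (1/5)(1/5)(1/5)(1/5)(1/5) = 0.00032; P(data | r = 2) = (2/5)(2/5)(2/5)(2/5)(2/5) = 0.01024; P(data | r = 3) = (3/5)(3/5)(3/5)(3/5)(3/5) = 0.07776.
Weighting by the prior gives 3/10 · 0.00032 = 9.6e-05, 2/5 · 0.01024 = 0.004096, 3/10 · 0.07776 = 0.023328; these sum to 0.02752.
Dividing through by the total gives posterior P(r = 1 | data) = 0.0034884, P(r = 2 | data) = 0.14884, P(r = 3 | data) = 0.84767.
So P(green next | data) = Σ P(green next | H) P(H | data) = (4/5)(0.0034884) + (3/5)(0.14884) + (2/5)(0.84767) = 0.43116.

0.4312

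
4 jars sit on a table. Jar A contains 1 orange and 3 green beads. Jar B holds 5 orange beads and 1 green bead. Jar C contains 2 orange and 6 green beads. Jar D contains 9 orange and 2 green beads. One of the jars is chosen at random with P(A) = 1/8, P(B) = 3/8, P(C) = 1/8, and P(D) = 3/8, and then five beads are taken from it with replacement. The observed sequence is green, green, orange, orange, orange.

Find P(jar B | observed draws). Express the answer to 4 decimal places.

Under each hypothesis, the probability of the observed sequence is: P(data | jar A) = (3/4)(3/4)(1/4)(1/4)(1/4) = 0.0087891; P(data | jar B) = (1/6)(1/6)(5/6)(5/6)(5/6) = 0.016075; P(data | jar C) = (6/8)(6/8)(2/8)(2/8)(2/8) = 0.0087891; P(data | jar D) = (2/11)(2/11)(9/11)(9/11)(9/11) = 0.018106.
Weighting by the prior gives 1/8 · 0.0087891 = 0.0010986, 3/8 · 0.016075 = 0.0060282, 1/8 · 0.0087891 = 0.0010986, 3/8 · 0.018106 = 0.0067898; summing to 0.015015.
So P(jar B | data) = (0.0060282) / (0.015015) = 0.40147.

0.4015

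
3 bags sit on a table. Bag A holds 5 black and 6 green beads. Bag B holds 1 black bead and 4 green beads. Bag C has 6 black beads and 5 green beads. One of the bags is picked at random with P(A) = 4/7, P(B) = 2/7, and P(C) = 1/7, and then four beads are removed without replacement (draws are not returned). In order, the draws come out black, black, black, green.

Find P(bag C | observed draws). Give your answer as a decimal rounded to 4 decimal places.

0.2941

For each hypothesis, P(data | H) works out to: P(data | bag A) = (5/11)(4/10)(3/9)(6/8) = 1/22; P(data | bag B) = (1/5)(0/4) = 0; P(data | bag C) = (6/11)(5/10)(4/9)(5/8) = 5/66.
Multiplying each by its prior: 4/7 · 1/22 = 2/77, 2/7 · 0 = 0, 1/7 · 5/66 = 5/462; summing to 17/462.
Therefore the posterior P(bag C | data) = (5/462) / (17/462) = 5/17.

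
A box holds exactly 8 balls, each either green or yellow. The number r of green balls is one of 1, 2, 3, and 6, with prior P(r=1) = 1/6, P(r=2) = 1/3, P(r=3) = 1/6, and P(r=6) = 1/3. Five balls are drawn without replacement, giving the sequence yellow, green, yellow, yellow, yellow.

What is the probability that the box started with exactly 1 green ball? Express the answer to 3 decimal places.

The likelihood of the observed sequence under each hypothesis: P(data | r = 1) = (7/8)(1/7)(6/6)(5/5)(4/4) = 1/8; P(data | r = 2) = (6/8)(2/7)(5/6)(4/5)(3/4) = 3/28; P(data | r = 3) = (5/8)(3/7)(4/6)(3/5)(2/4) = 3/56; P(data | r = 6) = (2/8)(6/7)(1/6)(0/5) = 0.
Weighting by the prior gives 1/6 · 1/8 = 1/48, 1/3 · 3/28 = 1/28, 1/6 · 3/56 = 1/112, 1/3 · 0 = 0; summing to 11/168.
By Bayes' rule, P(r = 1 | data) = (1/48) / (11/168) = 7/22.

0.318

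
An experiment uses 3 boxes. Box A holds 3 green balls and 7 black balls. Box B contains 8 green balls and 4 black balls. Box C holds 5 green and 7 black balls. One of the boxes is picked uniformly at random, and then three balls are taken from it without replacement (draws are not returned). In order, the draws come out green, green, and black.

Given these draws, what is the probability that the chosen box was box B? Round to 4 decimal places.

The likelihood of the observed sequence under each hypothesis: P(data | box A) = (3/10)(2/9)(7/8) = 7/120; P(data | box B) = (8/12)(7/11)(4/10) = 28/165; P(data | box C) = (5/12)(4/11)(7/10) = 7/66.
Multiplying each by its prior: 1/3 · 7/120 = 7/360, 1/3 · 28/165 = 28/495, 1/3 · 7/66 = 7/198; these sum to 49/440.
So P(box B | data) = (28/495) / (49/440) = 32/63.

0.5079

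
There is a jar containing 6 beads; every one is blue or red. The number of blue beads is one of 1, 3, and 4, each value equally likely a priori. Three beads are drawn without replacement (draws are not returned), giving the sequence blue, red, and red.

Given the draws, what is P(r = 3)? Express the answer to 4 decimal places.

0.3913

For each hypothesis, P(data | H) works out to: P(data | r = 1) = (1/6)(5/5)(4/4) = 1/6; P(data | r = 3) = (3/6)(3/5)(2/4) = 3/20; P(data | r = 4) = (4/6)(2/5)(1/4) = 1/15.
Multiplying each by its prior: 1/3 · 1/6 = 1/18, 1/3 · 3/20 = 1/20, 1/3 · 1/15 = 1/45; with total 23/180.
Therefore the posterior P(r = 3 | data) = (1/20) / (23/180) = 9/23.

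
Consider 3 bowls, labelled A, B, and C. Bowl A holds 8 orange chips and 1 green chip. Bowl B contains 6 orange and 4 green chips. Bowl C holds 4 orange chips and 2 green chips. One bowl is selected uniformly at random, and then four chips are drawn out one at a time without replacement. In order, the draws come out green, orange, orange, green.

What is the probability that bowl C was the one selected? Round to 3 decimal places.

The likelihood of the observed sequence under each hypothesis: P(data | bowl A) = (1/9)(8/8)(7/7)(0/6) = 0; P(data | bowl B) = (4/10)(6/9)(5/8)(3/7) = 1/14; P(data | bowl C) = (2/6)(4/5)(3/4)(1/3) = 1/15.
The prior-weighted likelihoods are 1/3 · 0 = 0, 1/3 · 1/14 = 1/42, 1/3 · 1/15 = 1/45; summing to 29/630.
Hence P(bowl C | data) = (1/45) / (29/630) = 14/29.

0.483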